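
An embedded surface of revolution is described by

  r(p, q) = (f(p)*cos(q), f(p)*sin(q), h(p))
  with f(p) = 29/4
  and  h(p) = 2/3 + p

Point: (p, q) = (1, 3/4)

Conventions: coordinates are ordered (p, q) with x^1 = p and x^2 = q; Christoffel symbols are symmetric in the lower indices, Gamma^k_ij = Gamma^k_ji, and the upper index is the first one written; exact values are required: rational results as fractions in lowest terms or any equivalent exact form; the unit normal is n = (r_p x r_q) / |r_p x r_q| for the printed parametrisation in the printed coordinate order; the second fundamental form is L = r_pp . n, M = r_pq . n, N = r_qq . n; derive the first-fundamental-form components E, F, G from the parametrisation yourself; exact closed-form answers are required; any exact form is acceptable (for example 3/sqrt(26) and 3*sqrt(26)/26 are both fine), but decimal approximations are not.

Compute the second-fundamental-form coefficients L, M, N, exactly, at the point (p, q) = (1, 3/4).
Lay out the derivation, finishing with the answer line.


f = 29/4, f' = 0, f'' = 0, h' = 1, h'' = 0
E = 1, F = 0, G = 841/16; answer radicand W^2 = 1
unnormalised second-form numerators: l = 0, m = 0, n = 29/4; L = l/sqrt(1), and similarly M = m/sqrt(W^2), N = n/sqrt(W^2)

Answer: L = 0, M = 0, N = 29/4


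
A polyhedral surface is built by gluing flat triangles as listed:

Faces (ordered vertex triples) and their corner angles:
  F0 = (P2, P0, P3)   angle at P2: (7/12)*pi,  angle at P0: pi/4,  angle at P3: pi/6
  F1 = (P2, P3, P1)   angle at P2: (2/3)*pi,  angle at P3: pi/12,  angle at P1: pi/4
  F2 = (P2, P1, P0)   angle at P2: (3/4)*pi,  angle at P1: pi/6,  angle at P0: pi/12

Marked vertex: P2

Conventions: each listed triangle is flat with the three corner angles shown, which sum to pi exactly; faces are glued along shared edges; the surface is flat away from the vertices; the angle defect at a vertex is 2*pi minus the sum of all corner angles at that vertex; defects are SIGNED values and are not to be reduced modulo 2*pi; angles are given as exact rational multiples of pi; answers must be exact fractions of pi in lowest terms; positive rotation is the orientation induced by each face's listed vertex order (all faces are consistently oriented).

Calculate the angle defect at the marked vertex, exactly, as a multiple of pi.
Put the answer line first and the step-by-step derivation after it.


Answer: defect(P2) = 0

Sum of corner angles at P2: 2*pi
defect = 2*pi - 2*pi


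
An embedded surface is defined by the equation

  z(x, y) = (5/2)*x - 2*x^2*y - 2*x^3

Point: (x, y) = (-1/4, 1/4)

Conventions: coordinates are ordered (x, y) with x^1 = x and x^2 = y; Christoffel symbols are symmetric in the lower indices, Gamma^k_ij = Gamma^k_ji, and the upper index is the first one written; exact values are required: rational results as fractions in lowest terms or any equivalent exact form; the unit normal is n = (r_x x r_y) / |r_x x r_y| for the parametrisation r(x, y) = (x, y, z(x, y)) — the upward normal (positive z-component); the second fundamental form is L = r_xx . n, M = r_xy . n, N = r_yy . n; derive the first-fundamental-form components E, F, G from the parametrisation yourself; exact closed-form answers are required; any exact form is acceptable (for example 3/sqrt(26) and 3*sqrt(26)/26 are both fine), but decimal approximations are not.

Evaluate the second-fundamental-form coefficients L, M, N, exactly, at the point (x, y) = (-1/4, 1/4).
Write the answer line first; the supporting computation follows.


Answer: L = 8*sqrt(426)/213, M = 4*sqrt(426)/213, N = 0

z_x = 19/8, z_y = -1/8, z_xx = 2, z_xy = 1, z_yy = 0
E = 425/64, F = -19/64, G = 65/64; answer radicand W^2 = 213/32
unnormalised second-form numerators: l = 2, m = 1, n = 0; L = l/sqrt(213/32), and similarly M = m/sqrt(W^2), N = n/sqrt(W^2)


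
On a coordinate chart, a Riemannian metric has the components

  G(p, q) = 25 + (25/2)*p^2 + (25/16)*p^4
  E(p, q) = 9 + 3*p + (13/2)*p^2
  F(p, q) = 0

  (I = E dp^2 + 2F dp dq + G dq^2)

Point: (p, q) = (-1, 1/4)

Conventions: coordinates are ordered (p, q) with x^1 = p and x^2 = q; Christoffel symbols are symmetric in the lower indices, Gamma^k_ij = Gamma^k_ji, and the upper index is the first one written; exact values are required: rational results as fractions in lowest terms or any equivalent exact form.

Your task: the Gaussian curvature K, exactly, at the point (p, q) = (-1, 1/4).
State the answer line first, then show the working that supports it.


Answer: K = -12/625

E = 25/2, F = 0, G = 625/16, EG - F^2 = 15625/32 at the point
E_p = -10, E_q = 0, F_p = 0, F_q = 0, G_p = -125/4, G_q = 0
E_qq = 0, F_pq = 0, G_pp = 175/4
K follows from Brioschi's formula, (det M1 - det M2)/(EG - F^2)^2.
M1 = [[-E_qq/2 + F_pq - G_pp/2, E_p/2, F_p - E_q/2], [F_q - G_p/2, E, F], [G_q/2, F, G]] = [[-175/8, -5, 0], [125/8, 25/2, 0], [0, 0, 625/16]]; det M1 = -1953125/256
M2 = [[0, E_q/2, G_p/2], [E_q/2, E, F], [G_p/2, F, G]] = [[0, 0, -125/8], [0, 25/2, 0], [-125/8, 0, 625/16]]; det M2 = -390625/128
det M1 - det M2 = -1171875/256; K = -1171875/256 / (15625/32)^2 = -12/625


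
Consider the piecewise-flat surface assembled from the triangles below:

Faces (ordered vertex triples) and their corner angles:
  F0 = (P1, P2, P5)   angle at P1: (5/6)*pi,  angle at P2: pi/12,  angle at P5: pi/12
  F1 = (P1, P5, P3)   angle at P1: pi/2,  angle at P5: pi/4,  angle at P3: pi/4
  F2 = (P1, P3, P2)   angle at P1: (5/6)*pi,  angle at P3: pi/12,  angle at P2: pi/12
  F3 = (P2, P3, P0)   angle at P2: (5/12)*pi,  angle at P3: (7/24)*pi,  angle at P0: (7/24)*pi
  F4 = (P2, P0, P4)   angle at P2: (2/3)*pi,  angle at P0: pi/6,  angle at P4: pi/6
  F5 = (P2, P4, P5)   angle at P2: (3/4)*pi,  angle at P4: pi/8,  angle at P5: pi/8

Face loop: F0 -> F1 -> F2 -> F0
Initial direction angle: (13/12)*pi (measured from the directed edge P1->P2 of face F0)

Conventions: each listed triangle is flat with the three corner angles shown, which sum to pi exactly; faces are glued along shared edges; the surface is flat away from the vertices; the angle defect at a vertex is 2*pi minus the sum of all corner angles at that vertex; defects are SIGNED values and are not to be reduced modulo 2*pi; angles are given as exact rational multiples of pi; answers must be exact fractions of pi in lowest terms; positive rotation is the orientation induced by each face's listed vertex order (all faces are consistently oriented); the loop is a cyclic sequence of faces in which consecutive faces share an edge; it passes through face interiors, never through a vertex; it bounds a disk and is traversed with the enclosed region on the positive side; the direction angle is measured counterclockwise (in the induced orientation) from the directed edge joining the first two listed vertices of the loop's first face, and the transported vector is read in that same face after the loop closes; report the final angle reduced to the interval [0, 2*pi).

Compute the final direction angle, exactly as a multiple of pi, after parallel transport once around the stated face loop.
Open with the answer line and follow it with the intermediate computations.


Answer: final direction angle = (11/12)*pi

enclosed vertex P1: corner angles sum to (13/6)*pi, defect = 2*pi - (13/6)*pi = -pi/6
the final direction is the initial angle plus the enclosed defects, taken mod 2*pi in the induced orientation
final angle = (13/12)*pi - pi/6 = (11/12)*pi (mod 2*pi)


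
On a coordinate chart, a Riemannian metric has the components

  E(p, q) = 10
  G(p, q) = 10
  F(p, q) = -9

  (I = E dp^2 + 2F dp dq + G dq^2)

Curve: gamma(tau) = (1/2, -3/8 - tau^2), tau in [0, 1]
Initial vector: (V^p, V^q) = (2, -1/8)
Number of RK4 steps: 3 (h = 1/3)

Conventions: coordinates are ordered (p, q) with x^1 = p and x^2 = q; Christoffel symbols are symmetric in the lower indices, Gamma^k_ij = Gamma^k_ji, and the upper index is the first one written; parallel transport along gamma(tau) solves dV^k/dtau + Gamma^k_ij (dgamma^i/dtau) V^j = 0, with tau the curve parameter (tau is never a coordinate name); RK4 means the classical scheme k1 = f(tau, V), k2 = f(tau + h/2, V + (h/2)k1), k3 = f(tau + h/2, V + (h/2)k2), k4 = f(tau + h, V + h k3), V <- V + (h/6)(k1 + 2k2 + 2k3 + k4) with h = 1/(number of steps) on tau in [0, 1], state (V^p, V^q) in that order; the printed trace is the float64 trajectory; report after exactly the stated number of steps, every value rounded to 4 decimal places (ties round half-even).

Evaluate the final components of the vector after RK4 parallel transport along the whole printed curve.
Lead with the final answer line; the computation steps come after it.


Answer: V^p = 2.0000, V^q = -0.1250

gamma'(tau) = (0, -2*tau); f(tau, V)^k = -Gamma^k_ij(gamma(tau)) gamma'^i(tau) V^j; h = 1/3; intermediate values shown to 6 dp
curve data and Christoffel symbols at the stage parameters:
  tau = 0.000000: gamma = (0.500000, -0.375000), gamma' = (0.000000, 0.000000); Gamma_ppp = 0.000000, Gamma_ppq = 0.000000, Gamma_pqq = 0.000000, Gamma_qpp = 0.000000, Gamma_qpq = 0.000000, Gamma_qqq = 0.000000
  tau = 0.166667: gamma = (0.500000, -0.402778), gamma' = (0.000000, -0.333333); Gamma_ppp = 0.000000, Gamma_ppq = 0.000000, Gamma_pqq = 0.000000, Gamma_qpp = 0.000000, Gamma_qpq = 0.000000, Gamma_qqq = 0.000000
  tau = 0.333333: gamma = (0.500000, -0.486111), gamma' = (0.000000, -0.666667); Gamma_ppp = 0.000000, Gamma_ppq = 0.000000, Gamma_pqq = 0.000000, Gamma_qpp = 0.000000, Gamma_qpq = 0.000000, Gamma_qqq = 0.000000
  tau = 0.500000: gamma = (0.500000, -0.625000), gamma' = (0.000000, -1.000000); Gamma_ppp = 0.000000, Gamma_ppq = 0.000000, Gamma_pqq = 0.000000, Gamma_qpp = 0.000000, Gamma_qpq = 0.000000, Gamma_qqq = 0.000000
  tau = 0.666667: gamma = (0.500000, -0.819444), gamma' = (0.000000, -1.333333); Gamma_ppp = 0.000000, Gamma_ppq = 0.000000, Gamma_pqq = 0.000000, Gamma_qpp = 0.000000, Gamma_qpq = 0.000000, Gamma_qqq = 0.000000
  tau = 0.833333: gamma = (0.500000, -1.069444), gamma' = (0.000000, -1.666667); Gamma_ppp = 0.000000, Gamma_ppq = 0.000000, Gamma_pqq = 0.000000, Gamma_qpp = 0.000000, Gamma_qpq = 0.000000, Gamma_qqq = 0.000000
  tau = 1.000000: gamma = (0.500000, -1.375000), gamma' = (0.000000, -2.000000); Gamma_ppp = 0.000000, Gamma_ppq = 0.000000, Gamma_pqq = 0.000000, Gamma_qpp = 0.000000, Gamma_qpq = 0.000000, Gamma_qqq = 0.000000
step 0: V^p = 2.0000, V^q = -0.1250
step 1: k1 = (0.000000, 0.000000), k2 = (0.000000, 0.000000), k3 = (0.000000, 0.000000), k4 = (0.000000, 0.000000); V <- V + (h/6)(k1 + 2k2 + 2k3 + k4): V^p = 2.0000, V^q = -0.1250
step 2: k1 = (0.000000, 0.000000), k2 = (0.000000, 0.000000), k3 = (0.000000, 0.000000), k4 = (0.000000, 0.000000); V <- V + (h/6)(k1 + 2k2 + 2k3 + k4): V^p = 2.0000, V^q = -0.1250
step 3: k1 = (0.000000, 0.000000), k2 = (0.000000, 0.000000), k3 = (0.000000, 0.000000), k4 = (0.000000, 0.000000); V <- V + (h/6)(k1 + 2k2 + 2k3 + k4): V^p = 2.0000, V^q = -0.1250


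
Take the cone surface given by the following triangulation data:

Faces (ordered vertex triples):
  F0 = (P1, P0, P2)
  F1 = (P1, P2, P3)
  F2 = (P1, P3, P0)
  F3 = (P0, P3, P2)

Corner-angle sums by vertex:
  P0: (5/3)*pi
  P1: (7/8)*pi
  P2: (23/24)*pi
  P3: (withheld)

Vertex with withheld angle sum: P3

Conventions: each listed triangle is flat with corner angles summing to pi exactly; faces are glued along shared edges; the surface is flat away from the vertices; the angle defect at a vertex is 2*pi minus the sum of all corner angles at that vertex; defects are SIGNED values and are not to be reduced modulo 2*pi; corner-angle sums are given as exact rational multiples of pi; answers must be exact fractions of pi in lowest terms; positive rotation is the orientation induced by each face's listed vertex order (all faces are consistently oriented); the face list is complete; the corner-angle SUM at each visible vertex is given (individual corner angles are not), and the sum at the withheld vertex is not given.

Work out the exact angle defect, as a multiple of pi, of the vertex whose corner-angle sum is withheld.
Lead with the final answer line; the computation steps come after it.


Answer: defect(P3) = (3/2)*pi

V = 4, E = 6, F = 4; chi = V - E + F = 2
Gauss-Bonnet: total defect = 2*pi*chi = 4*pi; visible defects sum to (5/2)*pi


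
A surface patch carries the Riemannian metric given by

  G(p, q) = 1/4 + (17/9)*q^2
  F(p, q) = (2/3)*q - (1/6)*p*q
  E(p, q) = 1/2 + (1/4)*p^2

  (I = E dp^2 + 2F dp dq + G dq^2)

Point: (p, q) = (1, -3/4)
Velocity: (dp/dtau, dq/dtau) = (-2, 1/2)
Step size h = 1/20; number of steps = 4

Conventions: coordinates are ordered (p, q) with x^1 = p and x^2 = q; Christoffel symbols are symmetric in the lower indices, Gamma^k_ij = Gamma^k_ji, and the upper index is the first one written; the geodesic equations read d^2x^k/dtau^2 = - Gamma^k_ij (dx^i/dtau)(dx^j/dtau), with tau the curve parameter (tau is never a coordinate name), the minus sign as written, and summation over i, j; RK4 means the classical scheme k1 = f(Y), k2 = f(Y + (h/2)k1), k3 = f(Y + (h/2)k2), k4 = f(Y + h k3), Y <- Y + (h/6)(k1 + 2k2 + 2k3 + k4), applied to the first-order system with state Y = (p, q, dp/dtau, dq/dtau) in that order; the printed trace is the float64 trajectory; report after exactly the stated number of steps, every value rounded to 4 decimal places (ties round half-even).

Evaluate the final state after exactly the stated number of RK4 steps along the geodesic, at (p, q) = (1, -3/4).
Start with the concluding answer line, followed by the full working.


Answer: p = 0.5593, q = -0.6670, dp/dtau = -2.4277, dq/dtau = 0.3060

f(Y) = (dp/dtau, dq/dtau, -Gamma^p_ij Y'^i Y'^j, -Gamma^q_ij Y'^i Y'^j) with the Gammas evaluated at the stage position; h = 0.050000; intermediate values shown to 6 dp
step 0: p = 1.0000, q = -0.7500, dp/dtau = -2.0000, dq/dtau = 0.5000
step 1:
  k1: at (p, q) = (1.000000, -0.750000), (dp/dtau, dq/dtau) = (-2.000000, 0.500000); Gamma_ppp = 0.444444, Gamma_ppq = 0.000000, Gamma_pqq = 0.148148, Gamma_qpp = 0.222222, Gamma_qpq = 0.000000, Gamma_qqq = -1.037037; k1 = (-2.000000, 0.500000, -1.814815, -0.629630)
  k2: at (p, q) = (0.950000, -0.737500), (dp/dtau, dq/dtau) = (-2.045370, 0.484259); Gamma_ppp = 0.444405, Gamma_ppq = 0.000000, Gamma_pqq = 0.161611, Gamma_qpp = 0.226653, Gamma_qpq = 0.000000, Gamma_qqq = -1.043127; k2 = (-2.045370, 0.484259, -1.897086, -0.703593)
  k3: at (p, q) = (0.948866, -0.737894), (dp/dtau, dq/dtau) = (-2.047427, 0.482410); Gamma_ppp = 0.444443, Gamma_ppq = 0.000000, Gamma_pqq = 0.161702, Gamma_qpp = 0.226639, Gamma_qpq = 0.000000, Gamma_qqq = -1.042744; k3 = (-2.047427, 0.482410, -1.900717, -0.707396)
  k4: at (p, q) = (0.897629, -0.725879), (dp/dtau, dq/dtau) = (-2.095036, 0.464630); Gamma_ppp = 0.443424, Gamma_ppq = 0.000000, Gamma_pqq = 0.176448, Gamma_qpp = 0.230802, Gamma_qpq = 0.000000, Gamma_qqq = -1.047880; k4 = (-2.095036, 0.464630, -1.984358, -0.786813)
  Y <- Y + (h/6)(k1 + 2k2 + 2k3 + k4): p = 0.8977, q = -0.7259, dp/dtau = -2.0950, dq/dtau = 0.4647
step 2:
  k1: at (p, q) = (0.897661, -0.725850), (dp/dtau, dq/dtau) = (-2.094956, 0.464680); Gamma_ppp = 0.443422, Gamma_ppq = 0.000000, Gamma_pqq = 0.176452, Gamma_qpp = 0.230806, Gamma_qpq = 0.000000, Gamma_qqq = -1.047905; k1 = (-2.094956, 0.464680, -1.984210, -0.786698)
  k2: at (p, q) = (0.845287, -0.714233), (dp/dtau, dq/dtau) = (-2.144562, 0.445012); Gamma_ppp = 0.441231, Gamma_ppq = 0.000000, Gamma_pqq = 0.192584, Gamma_qpp = 0.234625, Gamma_qpq = 0.000000, Gamma_qqq = -1.052084; k2 = (-2.144562, 0.445012, -2.067423, -0.870725)
  k3: at (p, q) = (0.844047, -0.714725), (dp/dtau, dq/dtau) = (-2.146642, 0.442912); Gamma_ppp = 0.441232, Gamma_ppq = 0.000000, Gamma_pqq = 0.192671, Gamma_qpp = 0.234584, Gamma_qpq = 0.000000, Gamma_qqq = -1.051608; k3 = (-2.146642, 0.442912, -2.071027, -0.874687)
  k4: at (p, q) = (0.790329, -0.703705), (dp/dtau, dq/dtau) = (-2.198508, 0.420945); Gamma_ppp = 0.437617, Gamma_ppq = 0.000000, Gamma_pqq = 0.210250, Gamma_qpp = 0.237917, Gamma_qpq = 0.000000, Gamma_qqq = -1.054577; k4 = (-2.198508, 0.420945, -2.152451, -0.963093)
  Y <- Y + (h/6)(k1 + 2k2 + 2k3 + k4): p = 0.7904, q = -0.7037, dp/dtau = -2.1984, dq/dtau = 0.4210
step 3:
  k1: at (p, q) = (0.790362, -0.703671), (dp/dtau, dq/dtau) = (-2.198403, 0.421008); Gamma_ppp = 0.437616, Gamma_ppq = 0.000000, Gamma_pqq = 0.210256, Gamma_qpp = 0.237922, Gamma_qpq = 0.000000, Gamma_qqq = -1.054605; k1 = (-2.198403, 0.421008, -2.152254, -0.962946)
  k2: at (p, q) = (0.735402, -0.693146), (dp/dtau, dq/dtau) = (-2.252209, 0.396934); Gamma_ppp = 0.432324, Gamma_ppq = 0.000000, Gamma_pqq = 0.229374, Gamma_qpp = 0.240662, Gamma_qpq = 0.000000, Gamma_qqq = -1.056371; k2 = (-2.252209, 0.396934, -2.229080, -1.054308)
  k3: at (p, q) = (0.734057, -0.693748), (dp/dtau, dq/dtau) = (-2.254130, 0.394650); Gamma_ppp = 0.432267, Gamma_ppq = 0.000000, Gamma_pqq = 0.229444, Gamma_qpp = 0.240583, Gamma_qpq = 0.000000, Gamma_qqq = -1.055796; k3 = (-2.254130, 0.394650, -2.232127, -1.057987)
  k4: at (p, q) = (0.677656, -0.683939), (dp/dtau, dq/dtau) = (-2.310009, 0.368109); Gamma_ppp = 0.424954, Gamma_ppq = 0.000000, Gamma_pqq = 0.250101, Gamma_qpp = 0.242531, Gamma_qpq = 0.000000, Gamma_qqq = -1.056104; k4 = (-2.310009, 0.368109, -2.301505, -1.151072)
  Y <- Y + (h/6)(k1 + 2k2 + 2k3 + k4): p = 0.6777, q = -0.6839, dp/dtau = -2.3099, dq/dtau = 0.3682
step 4:
  k1: at (p, q) = (0.677687, -0.683902), (dp/dtau, dq/dtau) = (-2.309871, 0.368186); Gamma_ppp = 0.424954, Gamma_ppq = 0.000000, Gamma_pqq = 0.250112, Gamma_qpp = 0.242537, Gamma_qpq = 0.000000, Gamma_qqq = -1.056133; k1 = (-2.309871, 0.368186, -2.301247, -1.150884)
  k2: at (p, q) = (0.619940, -0.674698), (dp/dtau, dq/dtau) = (-2.367402, 0.339414); Gamma_ppp = 0.415301, Gamma_ppq = 0.000000, Gamma_pqq = 0.272358, Gamma_qpp = 0.243545, Gamma_qpq = 0.000000, Gamma_qqq = -1.055012; k2 = (-2.367402, 0.339414, -2.358970, -1.243434)
  k3: at (p, q) = (0.618502, -0.675417), (dp/dtau, dq/dtau) = (-2.368845, 0.337100); Gamma_ppp = 0.415156, Gamma_ppq = 0.000000, Gamma_pqq = 0.272386, Gamma_qpp = 0.243413, Gamma_qpq = 0.000000, Gamma_qqq = -1.054345; k3 = (-2.368845, 0.337100, -2.360568, -1.246085)
  k4: at (p, q) = (0.559244, -0.667047), (dp/dtau, dq/dtau) = (-2.427899, 0.305882); Gamma_ppp = 0.402723, Gamma_ppq = 0.000000, Gamma_pqq = 0.296105, Gamma_qpp = 0.243223, Gamma_qpq = 0.000000, Gamma_qqq = -1.051580; k4 = (-2.427899, 0.305882, -2.401633, -1.335334)
  Y <- Y + (h/6)(k1 + 2k2 + 2k3 + k4): p = 0.5593, q = -0.6670, dp/dtau = -2.4277, dq/dtau = 0.3060


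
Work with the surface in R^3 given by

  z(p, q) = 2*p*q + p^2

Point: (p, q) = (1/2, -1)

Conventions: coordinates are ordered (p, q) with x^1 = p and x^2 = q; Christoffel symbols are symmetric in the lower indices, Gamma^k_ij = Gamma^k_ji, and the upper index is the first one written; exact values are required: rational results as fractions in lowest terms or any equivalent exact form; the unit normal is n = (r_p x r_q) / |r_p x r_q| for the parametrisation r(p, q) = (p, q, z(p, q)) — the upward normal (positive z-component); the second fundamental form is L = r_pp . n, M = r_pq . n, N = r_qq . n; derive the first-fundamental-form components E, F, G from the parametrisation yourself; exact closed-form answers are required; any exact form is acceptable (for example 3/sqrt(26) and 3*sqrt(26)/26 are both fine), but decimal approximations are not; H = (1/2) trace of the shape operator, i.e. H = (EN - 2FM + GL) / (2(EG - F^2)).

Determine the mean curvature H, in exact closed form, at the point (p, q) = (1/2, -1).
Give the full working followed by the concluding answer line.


z_p = -1, z_q = 1, z_pp = 2, z_pq = 2, z_qq = 0
E = 2, F = -1, G = 2; answer radicand W^2 = 3
unnormalised second-form numerators: l = 2, m = 2, n = 0; L = l/sqrt(3), and similarly M = m/sqrt(W^2), N = n/sqrt(W^2)
H = (E*n - 2*F*m + G*l) / (2*(EG - F^2)*sqrt(W^2)); E*n - 2*F*m + G*l = 8, EG - F^2 = 3, so H = (4/3)/sqrt(3)

Answer: H = 4*sqrt(3)/9


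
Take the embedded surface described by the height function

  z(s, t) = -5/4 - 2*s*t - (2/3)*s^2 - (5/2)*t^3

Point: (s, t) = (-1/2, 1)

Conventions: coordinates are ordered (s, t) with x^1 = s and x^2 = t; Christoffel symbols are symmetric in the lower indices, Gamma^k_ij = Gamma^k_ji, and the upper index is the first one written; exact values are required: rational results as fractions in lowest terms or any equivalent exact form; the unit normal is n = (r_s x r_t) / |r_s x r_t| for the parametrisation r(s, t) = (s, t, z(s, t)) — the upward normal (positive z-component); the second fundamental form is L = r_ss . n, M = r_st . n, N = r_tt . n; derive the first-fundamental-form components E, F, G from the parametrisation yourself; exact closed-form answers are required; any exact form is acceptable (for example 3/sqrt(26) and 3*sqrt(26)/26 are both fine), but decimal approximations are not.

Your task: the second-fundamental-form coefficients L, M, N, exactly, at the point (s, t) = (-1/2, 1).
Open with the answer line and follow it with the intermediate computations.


Answer: L = -8*sqrt(1621)/1621, M = -12*sqrt(1621)/1621, N = -90*sqrt(1621)/1621

z_s = -4/3, z_t = -13/2, z_ss = -4/3, z_st = -2, z_tt = -15
E = 25/9, F = 26/3, G = 173/4; answer radicand W^2 = 1621/36
unnormalised second-form numerators: l = -4/3, m = -2, n = -15; L = l/sqrt(1621/36), and similarly M = m/sqrt(W^2), N = n/sqrt(W^2)


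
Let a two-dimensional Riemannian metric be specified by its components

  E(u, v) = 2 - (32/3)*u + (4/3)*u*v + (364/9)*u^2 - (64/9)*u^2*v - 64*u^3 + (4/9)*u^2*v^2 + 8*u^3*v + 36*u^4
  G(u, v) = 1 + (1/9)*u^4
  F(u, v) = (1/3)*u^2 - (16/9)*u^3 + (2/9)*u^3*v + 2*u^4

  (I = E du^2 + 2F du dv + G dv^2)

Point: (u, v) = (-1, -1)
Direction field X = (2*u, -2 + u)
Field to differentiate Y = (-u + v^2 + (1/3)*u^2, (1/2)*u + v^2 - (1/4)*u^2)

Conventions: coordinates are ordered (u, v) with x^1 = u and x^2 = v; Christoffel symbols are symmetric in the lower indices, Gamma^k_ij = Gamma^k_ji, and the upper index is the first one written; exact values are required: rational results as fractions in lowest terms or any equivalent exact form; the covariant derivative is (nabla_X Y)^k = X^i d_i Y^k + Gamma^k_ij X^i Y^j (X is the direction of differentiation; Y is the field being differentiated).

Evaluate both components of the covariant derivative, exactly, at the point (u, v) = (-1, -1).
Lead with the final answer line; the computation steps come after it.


Answer: (nabla_X Y)^u = 74107/4593, (nabla_X Y)^v = 6391/1531

E = 170, F = 13/3, G = 10/9 at the point
E_u = -468, E_v = -52/3, F_u = -44/3, F_v = -2/9, G_u = -4/9, G_v = 0
EG - F^2 = 1531/9;  g^inv = (9/1531) * [[10/9, -13/3], [-13/3, 170]]
first-kind symbols [ij,l] = (1/2)(d_i g_jl + d_j g_il - d_l g_ij): [uu,u] = E_u/2 = -234, [uu,v] = F_u - E_v/2 = -6, [uv,u] = E_v/2 = -26/3, [uv,v] = G_u/2 = -2/9, [vv,u] = F_v - G_u/2 = 0, [vv,v] = G_v/2 = 0
Gamma^u_ij = (G*[ij,u] - F*[ij,v])/(EG - F^2), Gamma^v_ij = (E*[ij,v] - F*[ij,u])/(EG - F^2)
Gamma_uuu = -2106/1531, Gamma_uuv = -78/1531, Gamma_uvv = 0, Gamma_vuu = -54/1531, Gamma_vuv = -2/1531, Gamma_vvv = 0
X = (-2, -3), Y = (7/3, 1/4) at the point


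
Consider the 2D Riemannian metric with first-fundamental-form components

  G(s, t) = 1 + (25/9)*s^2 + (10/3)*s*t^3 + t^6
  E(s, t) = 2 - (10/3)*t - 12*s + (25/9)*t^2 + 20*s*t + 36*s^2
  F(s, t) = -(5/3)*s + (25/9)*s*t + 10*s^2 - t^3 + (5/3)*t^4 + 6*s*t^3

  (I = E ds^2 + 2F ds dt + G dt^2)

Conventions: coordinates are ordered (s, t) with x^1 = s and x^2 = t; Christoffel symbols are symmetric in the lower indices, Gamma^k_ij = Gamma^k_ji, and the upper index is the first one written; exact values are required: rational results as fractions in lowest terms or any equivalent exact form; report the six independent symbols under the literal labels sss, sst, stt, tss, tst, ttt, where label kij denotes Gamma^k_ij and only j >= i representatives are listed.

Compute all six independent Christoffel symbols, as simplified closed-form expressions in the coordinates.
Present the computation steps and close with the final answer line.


E = 2 - (10/3)*t - 12*s + (25/9)*t^2 + 20*s*t + 36*s^2; F = -(5/3)*s + (25/9)*s*t + 10*s^2 - t^3 + (5/3)*t^4 + 6*s*t^3; G = 1 + (25/9)*s^2 + (10/3)*s*t^3 + t^6
Gamma^k_ij = (1/2) g^{kl} (d_i g_jl + d_j g_il - d_l g_ij), with g^inv = (1/(EG-F^2)) [[G, -F], [-F, E]]
first partials: E_s = -12 + 20*t + 72*s, E_t = -10/3 + (50/9)*t + 20*s, F_s = -5/3 + (25/9)*t + 20*s + 6*t^3, F_t = (25/9)*s - 3*t^2 + (20/3)*t^3 + 18*s*t^2, G_s = (50/9)*s + (10/3)*t^3, G_t = 10*s*t^2 + 6*t^5
D = EG - F^2 = 2 - (10/3)*t - 12*s + (25/9)*t^2 + 20*s*t + (349/9)*s^2 + (10/3)*s*t^3 + t^6
expanded: Gamma^s_ss = (G E_s - 2F F_s + F E_t)/(2D), Gamma^s_st = (G E_t - F G_s)/(2D), Gamma^s_tt = (2G F_t - G G_s - F G_t)/(2D), Gamma^t_ss = (2E F_s - E E_t - F E_s)/(2D), Gamma^t_st = (E G_s - F E_t)/(2D), Gamma^t_tt = (E G_t - 2F F_t + F G_s)/(2D); substitute and cancel common factors

Answer: Gamma_sss = (324*s + 90*t - 54)/(349*s^2 + 30*s*t^3 + 180*s*t - 108*s + 9*t^6 + 25*t^2 - 30*t + 18), Gamma_sst = (90*s + 25*t - 15)/(349*s^2 + 30*s*t^3 + 180*s*t - 108*s + 9*t^6 + 25*t^2 - 30*t + 18), Gamma_stt = (162*s*t^2 + 45*t^3 - 27*t^2)/(349*s^2 + 30*s*t^3 + 180*s*t - 108*s + 9*t^6 + 25*t^2 - 30*t + 18), Gamma_tss = (90*s + 54*t^3)/(349*s^2 + 30*s*t^3 + 180*s*t - 108*s + 9*t^6 + 25*t^2 - 30*t + 18), Gamma_tst = (25*s + 15*t^3)/(349*s^2 + 30*s*t^3 + 180*s*t - 108*s + 9*t^6 + 25*t^2 - 30*t + 18), Gamma_ttt = (45*s*t^2 + 27*t^5)/(349*s^2 + 30*s*t^3 + 180*s*t - 108*s + 9*t^6 + 25*t^2 - 30*t + 18)


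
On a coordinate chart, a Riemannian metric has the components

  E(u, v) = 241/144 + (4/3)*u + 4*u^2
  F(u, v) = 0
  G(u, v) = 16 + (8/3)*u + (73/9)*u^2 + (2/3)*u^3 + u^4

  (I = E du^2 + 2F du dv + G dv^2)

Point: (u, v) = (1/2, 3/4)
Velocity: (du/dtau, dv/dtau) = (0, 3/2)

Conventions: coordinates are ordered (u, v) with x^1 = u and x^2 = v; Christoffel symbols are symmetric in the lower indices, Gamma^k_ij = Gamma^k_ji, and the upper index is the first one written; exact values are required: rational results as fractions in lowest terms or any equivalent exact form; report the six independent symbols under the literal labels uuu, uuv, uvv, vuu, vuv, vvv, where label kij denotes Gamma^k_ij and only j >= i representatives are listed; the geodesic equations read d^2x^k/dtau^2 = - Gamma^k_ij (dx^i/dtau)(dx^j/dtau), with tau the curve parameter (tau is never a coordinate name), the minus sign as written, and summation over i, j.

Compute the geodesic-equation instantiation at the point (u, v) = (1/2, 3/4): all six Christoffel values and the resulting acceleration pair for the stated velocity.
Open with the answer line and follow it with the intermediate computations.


Answer: Gamma_uuu = 384/481, Gamma_uuv = 0, Gamma_uvv = -848/481, Gamma_vuu = 0, Gamma_vuv = 16/53, Gamma_vvv = 0; accelerations (d^2u/dtau^2, d^2v/dtau^2) = (1908/481, 0)

E = 481/144, F = 0, G = 2809/144 at the point
E_u = 16/3, E_v = 0, F_u = 0, F_v = 0, G_u = 106/9, G_v = 0
EG - F^2 = 1351129/20736;  g^inv = (20736/1351129) * [[2809/144, 0], [0, 481/144]]
first-kind symbols [ij,l] = (1/2)(d_i g_jl + d_j g_il - d_l g_ij): [uu,u] = E_u/2 = 8/3, [uu,v] = F_u - E_v/2 = 0, [uv,u] = E_v/2 = 0, [uv,v] = G_u/2 = 53/9, [vv,u] = F_v - G_u/2 = -53/9, [vv,v] = G_v/2 = 0
Gamma^u_ij = (G*[ij,u] - F*[ij,v])/(EG - F^2), Gamma^v_ij = (E*[ij,v] - F*[ij,u])/(EG - F^2)
Gamma_uuu = 384/481, Gamma_uuv = 0, Gamma_uvv = -848/481, Gamma_vuu = 0, Gamma_vuv = 16/53, Gamma_vvv = 0
d^2u/dtau^2 = -(Gamma_uuu*(0)^2 + 2*Gamma_uuv*(0)*(3/2) + Gamma_uvv*(3/2)^2) = 1908/481
d^2v/dtau^2 = -(Gamma_vuu*(0)^2 + 2*Gamma_vuv*(0)*(3/2) + Gamma_vvv*(3/2)^2) = 0


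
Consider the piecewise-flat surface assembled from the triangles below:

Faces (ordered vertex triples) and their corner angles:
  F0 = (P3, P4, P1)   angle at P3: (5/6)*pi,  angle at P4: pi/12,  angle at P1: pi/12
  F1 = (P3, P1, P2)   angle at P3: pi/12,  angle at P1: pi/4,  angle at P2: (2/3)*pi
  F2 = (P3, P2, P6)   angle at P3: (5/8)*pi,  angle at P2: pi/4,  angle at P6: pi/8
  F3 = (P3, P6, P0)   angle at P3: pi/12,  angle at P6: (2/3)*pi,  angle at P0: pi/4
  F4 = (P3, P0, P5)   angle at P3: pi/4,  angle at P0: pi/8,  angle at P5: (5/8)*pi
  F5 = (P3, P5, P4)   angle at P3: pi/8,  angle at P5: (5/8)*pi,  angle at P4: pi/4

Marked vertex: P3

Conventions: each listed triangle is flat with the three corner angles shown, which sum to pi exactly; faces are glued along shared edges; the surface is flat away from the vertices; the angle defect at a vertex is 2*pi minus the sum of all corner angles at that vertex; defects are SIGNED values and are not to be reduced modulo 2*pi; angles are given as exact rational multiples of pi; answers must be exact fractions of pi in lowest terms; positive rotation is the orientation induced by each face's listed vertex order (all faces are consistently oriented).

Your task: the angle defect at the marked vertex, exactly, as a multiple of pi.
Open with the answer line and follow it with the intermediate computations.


Answer: defect(P3) = 0

Sum of corner angles at P3: 2*pi
defect = 2*pi - 2*pi


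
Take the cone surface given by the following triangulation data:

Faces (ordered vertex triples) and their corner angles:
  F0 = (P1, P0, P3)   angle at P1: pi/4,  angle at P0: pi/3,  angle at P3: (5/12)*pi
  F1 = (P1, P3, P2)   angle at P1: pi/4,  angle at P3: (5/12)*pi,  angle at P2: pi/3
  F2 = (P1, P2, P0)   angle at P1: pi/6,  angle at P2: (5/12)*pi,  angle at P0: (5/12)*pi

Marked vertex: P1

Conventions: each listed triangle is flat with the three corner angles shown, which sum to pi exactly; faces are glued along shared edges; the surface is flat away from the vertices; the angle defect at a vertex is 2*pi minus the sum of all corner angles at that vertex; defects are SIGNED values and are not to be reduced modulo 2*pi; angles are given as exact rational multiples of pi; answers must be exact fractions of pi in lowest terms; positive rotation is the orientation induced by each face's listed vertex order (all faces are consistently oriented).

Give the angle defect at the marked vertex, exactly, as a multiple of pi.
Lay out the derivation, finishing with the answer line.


Sum of corner angles at P1: (2/3)*pi
defect = 2*pi - (2/3)*pi

Answer: defect(P1) = (4/3)*pi


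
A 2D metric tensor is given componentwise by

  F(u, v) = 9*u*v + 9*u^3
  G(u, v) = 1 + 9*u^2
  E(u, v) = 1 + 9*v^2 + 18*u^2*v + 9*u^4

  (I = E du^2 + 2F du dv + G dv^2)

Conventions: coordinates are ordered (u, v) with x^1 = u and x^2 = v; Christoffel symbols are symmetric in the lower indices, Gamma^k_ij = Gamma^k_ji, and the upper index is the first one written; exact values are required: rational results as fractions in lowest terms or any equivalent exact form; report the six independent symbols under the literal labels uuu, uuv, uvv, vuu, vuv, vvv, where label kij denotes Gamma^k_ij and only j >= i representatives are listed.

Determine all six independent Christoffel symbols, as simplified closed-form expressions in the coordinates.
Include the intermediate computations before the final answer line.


E = 1 + 9*v^2 + 18*u^2*v + 9*u^4; F = 9*u*v + 9*u^3; G = 1 + 9*u^2
Gamma^k_ij = (1/2) g^{kl} (d_i g_jl + d_j g_il - d_l g_ij), with g^inv = (1/(EG-F^2)) [[G, -F], [-F, E]]
first partials: E_u = 36*u*v + 36*u^3, E_v = 18*v + 18*u^2, F_u = 9*v + 27*u^2, F_v = 9*u, G_u = 18*u, G_v = 0
D = EG - F^2 = 1 + 9*v^2 + 9*u^2 + 18*u^2*v + 9*u^4
expanded: Gamma^u_uu = (G E_u - 2F F_u + F E_v)/(2D), Gamma^u_uv = (G E_v - F G_u)/(2D), Gamma^u_vv = (2G F_v - G G_u - F G_v)/(2D), Gamma^v_uu = (2E F_u - E E_v - F E_u)/(2D), Gamma^v_uv = (E G_u - F E_v)/(2D), Gamma^v_vv = (E G_v - 2F F_v + F G_u)/(2D); substitute and cancel common factors

Answer: Gamma_uuu = (18*u^3 + 18*u*v)/(9*u^4 + 18*u^2*v + 9*u^2 + 9*v^2 + 1), Gamma_uuv = (9*u^2 + 9*v)/(9*u^4 + 18*u^2*v + 9*u^2 + 9*v^2 + 1), Gamma_uvv = 0, Gamma_vuu = 18*u^2/(9*u^4 + 18*u^2*v + 9*u^2 + 9*v^2 + 1), Gamma_vuv = 9*u/(9*u^4 + 18*u^2*v + 9*u^2 + 9*v^2 + 1), Gamma_vvv = 0


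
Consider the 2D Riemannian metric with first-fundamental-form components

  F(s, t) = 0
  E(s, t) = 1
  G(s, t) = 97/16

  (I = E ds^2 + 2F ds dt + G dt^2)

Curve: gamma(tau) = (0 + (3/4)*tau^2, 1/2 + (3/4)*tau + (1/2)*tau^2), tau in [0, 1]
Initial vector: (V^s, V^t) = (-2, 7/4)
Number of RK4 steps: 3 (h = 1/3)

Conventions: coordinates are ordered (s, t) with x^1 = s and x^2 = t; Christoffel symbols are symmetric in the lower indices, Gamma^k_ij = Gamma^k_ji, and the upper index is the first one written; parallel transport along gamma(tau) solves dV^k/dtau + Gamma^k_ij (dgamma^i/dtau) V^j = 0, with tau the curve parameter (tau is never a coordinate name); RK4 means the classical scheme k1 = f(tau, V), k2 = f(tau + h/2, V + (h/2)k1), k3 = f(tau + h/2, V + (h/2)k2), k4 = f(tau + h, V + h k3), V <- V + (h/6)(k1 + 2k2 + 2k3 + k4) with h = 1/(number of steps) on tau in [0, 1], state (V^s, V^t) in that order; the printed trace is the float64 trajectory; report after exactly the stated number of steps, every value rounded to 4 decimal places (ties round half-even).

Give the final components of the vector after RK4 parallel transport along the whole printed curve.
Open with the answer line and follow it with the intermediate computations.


Answer: V^s = -2.0000, V^t = 1.7500

gamma'(tau) = ((3/2)*tau, 3/4 + tau); f(tau, V)^k = -Gamma^k_ij(gamma(tau)) gamma'^i(tau) V^j; h = 1/3; intermediate values shown to 6 dp
curve data and Christoffel symbols at the stage parameters:
  tau = 0.000000: gamma = (0.000000, 0.500000), gamma' = (0.000000, 0.750000); Gamma_sss = 0.000000, Gamma_sst = 0.000000, Gamma_stt = 0.000000, Gamma_tss = 0.000000, Gamma_tst = 0.000000, Gamma_ttt = 0.000000
  tau = 0.166667: gamma = (0.020833, 0.638889), gamma' = (0.250000, 0.916667); Gamma_sss = 0.000000, Gamma_sst = 0.000000, Gamma_stt = 0.000000, Gamma_tss = 0.000000, Gamma_tst = 0.000000, Gamma_ttt = 0.000000
  tau = 0.333333: gamma = (0.083333, 0.805556), gamma' = (0.500000, 1.083333); Gamma_sss = 0.000000, Gamma_sst = 0.000000, Gamma_stt = 0.000000, Gamma_tss = 0.000000, Gamma_tst = 0.000000, Gamma_ttt = 0.000000
  tau = 0.500000: gamma = (0.187500, 1.000000), gamma' = (0.750000, 1.250000); Gamma_sss = 0.000000, Gamma_sst = 0.000000, Gamma_stt = 0.000000, Gamma_tss = 0.000000, Gamma_tst = 0.000000, Gamma_ttt = 0.000000
  tau = 0.666667: gamma = (0.333333, 1.222222), gamma' = (1.000000, 1.416667); Gamma_sss = 0.000000, Gamma_sst = 0.000000, Gamma_stt = 0.000000, Gamma_tss = 0.000000, Gamma_tst = 0.000000, Gamma_ttt = 0.000000
  tau = 0.833333: gamma = (0.520833, 1.472222), gamma' = (1.250000, 1.583333); Gamma_sss = 0.000000, Gamma_sst = 0.000000, Gamma_stt = 0.000000, Gamma_tss = 0.000000, Gamma_tst = 0.000000, Gamma_ttt = 0.000000
  tau = 1.000000: gamma = (0.750000, 1.750000), gamma' = (1.500000, 1.750000); Gamma_sss = 0.000000, Gamma_sst = 0.000000, Gamma_stt = 0.000000, Gamma_tss = 0.000000, Gamma_tst = 0.000000, Gamma_ttt = 0.000000
step 0: V^s = -2.0000, V^t = 1.7500
step 1: k1 = (0.000000, 0.000000), k2 = (0.000000, 0.000000), k3 = (0.000000, 0.000000), k4 = (0.000000, 0.000000); V <- V + (h/6)(k1 + 2k2 + 2k3 + k4): V^s = -2.0000, V^t = 1.7500
step 2: k1 = (0.000000, 0.000000), k2 = (0.000000, 0.000000), k3 = (0.000000, 0.000000), k4 = (0.000000, 0.000000); V <- V + (h/6)(k1 + 2k2 + 2k3 + k4): V^s = -2.0000, V^t = 1.7500
step 3: k1 = (0.000000, 0.000000), k2 = (0.000000, 0.000000), k3 = (0.000000, 0.000000), k4 = (0.000000, 0.000000); V <- V + (h/6)(k1 + 2k2 + 2k3 + k4): V^s = -2.0000, V^t = 1.7500


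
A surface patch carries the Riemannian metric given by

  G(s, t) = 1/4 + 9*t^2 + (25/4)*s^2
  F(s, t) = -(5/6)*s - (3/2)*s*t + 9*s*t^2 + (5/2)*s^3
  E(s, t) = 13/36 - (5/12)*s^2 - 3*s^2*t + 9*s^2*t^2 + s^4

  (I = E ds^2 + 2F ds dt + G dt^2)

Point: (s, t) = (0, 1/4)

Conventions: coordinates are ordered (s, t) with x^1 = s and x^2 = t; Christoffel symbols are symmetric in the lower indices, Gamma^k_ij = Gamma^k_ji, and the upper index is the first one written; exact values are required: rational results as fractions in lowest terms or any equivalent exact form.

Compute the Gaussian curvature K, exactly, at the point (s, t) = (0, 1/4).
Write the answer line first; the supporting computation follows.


Answer: K = -10944/2197

E = 13/36, F = 0, G = 13/16, EG - F^2 = 169/576 at the point
E_s = 0, E_t = 0, F_s = -31/48, F_t = 0, G_s = 0, G_t = 9/2
E_tt = 0, F_st = 3, G_ss = 25/2
By Brioschi, K is (det M1 - det M2) divided by (EG - F^2) squared.
M1 = [[-E_tt/2 + F_st - G_ss/2, E_s/2, F_s - E_t/2], [F_t - G_s/2, E, F], [G_t/2, F, G]] = [[-13/4, 0, -31/48], [0, 13/36, 0], [9/4, 0, 13/16]]; det M1 = -247/576
M2 = [[0, E_t/2, G_s/2], [E_t/2, E, F], [G_s/2, F, G]] = [[0, 0, 0], [0, 13/36, 0], [0, 0, 13/16]]; det M2 = 0
det M1 - det M2 = -247/576; K = -247/576 / (169/576)^2 = -10944/2197


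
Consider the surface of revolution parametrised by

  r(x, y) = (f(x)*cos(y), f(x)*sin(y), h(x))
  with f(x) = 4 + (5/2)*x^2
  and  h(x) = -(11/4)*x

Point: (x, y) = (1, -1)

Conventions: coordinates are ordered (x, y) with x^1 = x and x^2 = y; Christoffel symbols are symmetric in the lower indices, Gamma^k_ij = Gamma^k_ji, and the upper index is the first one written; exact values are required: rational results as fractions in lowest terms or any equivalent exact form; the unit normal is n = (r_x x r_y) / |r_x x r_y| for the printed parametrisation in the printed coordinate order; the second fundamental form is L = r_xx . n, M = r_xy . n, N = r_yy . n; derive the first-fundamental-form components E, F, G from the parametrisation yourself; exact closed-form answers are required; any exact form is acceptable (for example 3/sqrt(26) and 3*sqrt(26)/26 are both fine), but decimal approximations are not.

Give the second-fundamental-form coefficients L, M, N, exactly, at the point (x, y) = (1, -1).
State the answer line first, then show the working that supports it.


Answer: L = 55*sqrt(521)/521, M = 0, N = -143*sqrt(521)/1042

f = 13/2, f' = 5, f'' = 5, h' = -11/4, h'' = 0
E = 521/16, F = 0, G = 169/4; answer radicand W^2 = 521/16
unnormalised second-form numerators: l = 55/4, m = 0, n = -143/8; L = l/sqrt(521/16), and similarly M = m/sqrt(W^2), N = n/sqrt(W^2)


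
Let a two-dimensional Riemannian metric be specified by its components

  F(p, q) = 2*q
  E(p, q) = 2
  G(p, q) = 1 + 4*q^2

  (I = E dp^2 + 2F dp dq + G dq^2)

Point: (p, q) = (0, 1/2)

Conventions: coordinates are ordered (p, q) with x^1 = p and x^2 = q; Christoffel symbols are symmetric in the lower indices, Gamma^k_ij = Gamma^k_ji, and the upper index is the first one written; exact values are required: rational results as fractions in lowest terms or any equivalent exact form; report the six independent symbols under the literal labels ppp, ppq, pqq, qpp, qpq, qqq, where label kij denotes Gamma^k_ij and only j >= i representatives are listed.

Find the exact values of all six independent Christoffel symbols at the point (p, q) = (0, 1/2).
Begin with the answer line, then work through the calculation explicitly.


Answer: Gamma_ppp = 0, Gamma_ppq = 0, Gamma_pqq = 2/3, Gamma_qpp = 0, Gamma_qpq = 0, Gamma_qqq = 2/3

E = 2, F = 1, G = 2 at the point
E_p = 0, E_q = 0, F_p = 0, F_q = 2, G_p = 0, G_q = 4
EG - F^2 = 3;  g^inv = (1/3) * [[2, -1], [-1, 2]]
first-kind symbols [ij,l] = (1/2)(d_i g_jl + d_j g_il - d_l g_ij): [pp,p] = E_p/2 = 0, [pp,q] = F_p - E_q/2 = 0, [pq,p] = E_q/2 = 0, [pq,q] = G_p/2 = 0, [qq,p] = F_q - G_p/2 = 2, [qq,q] = G_q/2 = 2
Gamma^p_ij = (G*[ij,p] - F*[ij,q])/(EG - F^2), Gamma^q_ij = (E*[ij,q] - F*[ij,p])/(EG - F^2)


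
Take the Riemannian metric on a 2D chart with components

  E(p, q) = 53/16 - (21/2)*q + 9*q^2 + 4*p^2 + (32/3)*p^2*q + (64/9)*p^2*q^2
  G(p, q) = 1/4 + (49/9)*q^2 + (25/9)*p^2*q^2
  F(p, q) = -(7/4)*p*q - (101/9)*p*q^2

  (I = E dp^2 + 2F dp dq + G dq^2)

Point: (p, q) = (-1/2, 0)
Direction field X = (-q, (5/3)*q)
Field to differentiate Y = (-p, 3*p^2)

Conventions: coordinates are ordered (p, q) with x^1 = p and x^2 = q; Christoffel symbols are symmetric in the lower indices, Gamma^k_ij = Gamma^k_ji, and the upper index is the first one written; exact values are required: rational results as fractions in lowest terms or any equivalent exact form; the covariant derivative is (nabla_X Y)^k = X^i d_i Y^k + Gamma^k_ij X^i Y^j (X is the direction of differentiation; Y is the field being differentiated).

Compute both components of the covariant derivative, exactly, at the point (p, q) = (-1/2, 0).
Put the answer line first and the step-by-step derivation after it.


Answer: (nabla_X Y)^p = 0, (nabla_X Y)^q = 0

E = 69/16, F = 0, G = 1/4 at the point
E_p = -4, E_q = -47/6, F_p = 0, F_q = 7/8, G_p = 0, G_q = 0
EG - F^2 = 69/64;  g^inv = (64/69) * [[1/4, 0], [0, 69/16]]
first-kind symbols [ij,l] = (1/2)(d_i g_jl + d_j g_il - d_l g_ij): [pp,p] = E_p/2 = -2, [pp,q] = F_p - E_q/2 = 47/12, [pq,p] = E_q/2 = -47/12, [pq,q] = G_p/2 = 0, [qq,p] = F_q - G_p/2 = 7/8, [qq,q] = G_q/2 = 0
Gamma^p_ij = (G*[ij,p] - F*[ij,q])/(EG - F^2), Gamma^q_ij = (E*[ij,q] - F*[ij,p])/(EG - F^2)
Gamma_ppp = -32/69, Gamma_ppq = -188/207, Gamma_pqq = 14/69, Gamma_qpp = 47/3, Gamma_qpq = 0, Gamma_qqq = 0
X = (0, 0), Y = (1/2, 3/4) at the point
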